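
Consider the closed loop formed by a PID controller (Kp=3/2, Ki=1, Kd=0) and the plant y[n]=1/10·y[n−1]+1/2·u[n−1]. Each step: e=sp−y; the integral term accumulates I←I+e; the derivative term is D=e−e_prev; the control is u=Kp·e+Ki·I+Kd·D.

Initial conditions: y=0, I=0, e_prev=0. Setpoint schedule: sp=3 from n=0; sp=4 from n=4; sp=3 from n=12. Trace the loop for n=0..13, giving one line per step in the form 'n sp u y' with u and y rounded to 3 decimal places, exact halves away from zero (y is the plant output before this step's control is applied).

(exact arithmetic carried between steps; '≈' marks a value shown rounded to 6 d.p. or computed from one; I and e_prev carry over from the previous line; the table rounds u and y to 3 d.p., halves away from zero)
n=0: y=0, sp=3, e=sp−y=3; I=3, D=e−e_prev=3; u=3/2·3+1·3+0·3=7.5; next y=1/10·0+1/2·7.5=3.75
n=1: y=3.75, sp=3, e=sp−y=-0.75; I=2.25, D=e−e_prev=-3.75; u=3/2·(-0.75)+1·2.25+0·(-3.75)=1.125; next y=1/10·3.75+1/2·1.125=0.9375
n=2: y=0.9375, sp=3, e=sp−y=2.0625; I=4.3125, D=e−e_prev=2.8125; u=3/2·2.0625+1·4.3125+0·2.8125=7.40625; next y=1/10·0.9375+1/2·7.40625=3.796875
n=3: y=3.796875, sp=3, e=sp−y=-0.796875; I=3.515625, D=e−e_prev=-2.859375; u=3/2·(-0.796875)+1·3.515625+0·(-2.859375)≈2.320313; next y=1/10·3.796875+1/2·2.320313≈1.539844
n=4: y≈1.539844, sp=4, e=sp−y≈2.460156; I≈5.975781, D=e−e_prev≈3.257031; u=3/2·2.460156+1·5.975781+0·3.257031≈9.666016; next y=1/10·1.539844+1/2·9.666016≈4.986992
n=5: y≈4.986992, sp=4, e=sp−y≈-0.986992; I≈4.988789, D=e−e_prev≈-3.447148; u=3/2·(-0.986992)+1·4.988789+0·(-3.447148)≈3.508301; next y=1/10·4.986992+1/2·3.508301≈2.252850
n=6: y≈2.252850, sp=4, e=sp−y≈1.747150; I≈6.735939, D=e−e_prev≈2.734143; u=3/2·1.747150+1·6.735939+0·2.734143≈9.356665; next y=1/10·2.252850+1/2·9.356665≈4.903617
n=7: y≈4.903617, sp=4, e=sp−y≈-0.903617; I≈5.832322, D=e−e_prev≈-2.650768; u=3/2·(-0.903617)+1·5.832322+0·(-2.650768)≈4.476896; next y=1/10·4.903617+1/2·4.476896≈2.728810
n=8: y≈2.728810, sp=4, e=sp−y≈1.271190; I≈7.103512, D=e−e_prev≈2.174808; u=3/2·1.271190+1·7.103512+0·2.174808≈9.010298; next y=1/10·2.728810+1/2·9.010298≈4.778030
n=9: y≈4.778030, sp=4, e=sp−y≈-0.778030; I≈6.325482, D=e−e_prev≈-2.049220; u=3/2·(-0.778030)+1·6.325482+0·(-2.049220)≈5.158438; next y=1/10·4.778030+1/2·5.158438≈3.057022
n=10: y≈3.057022, sp=4, e=sp−y≈0.942978; I≈7.268461, D=e−e_prev≈1.721008; u=3/2·0.942978+1·7.268461+0·1.721008≈8.682928; next y=1/10·3.057022+1/2·8.682928≈4.647166
n=11: y≈4.647166, sp=4, e=sp−y≈-0.647166; I≈6.621294, D=e−e_prev≈-1.590144; u=3/2·(-0.647166)+1·6.621294+0·(-1.590144)≈5.650545; next y=1/10·4.647166+1/2·5.650545≈3.289989
n=12: y≈3.289989, sp=3, e=sp−y≈-0.289989; I≈6.331305, D=e−e_prev≈0.357177; u=3/2·(-0.289989)+1·6.331305+0·0.357177≈5.896321; next y=1/10·3.289989+1/2·5.896321≈3.277160
n=13: y≈3.277160, sp=3, e=sp−y≈-0.277160; I≈6.054146, D=e−e_prev≈0.012830; u=3/2·(-0.277160)+1·6.054146+0·0.012830≈5.638406; next y=1/10·3.277160+1/2·5.638406≈3.146919

0 3 7.500 0.000
1 3 1.125 3.750
2 3 7.406 0.938
3 3 2.320 3.797
4 4 9.666 1.540
5 4 3.508 4.987
6 4 9.357 2.253
7 4 4.477 4.904
8 4 9.010 2.729
9 4 5.158 4.778
10 4 8.683 3.057
11 4 5.651 4.647
12 3 5.896 3.290
13 3 5.638 3.277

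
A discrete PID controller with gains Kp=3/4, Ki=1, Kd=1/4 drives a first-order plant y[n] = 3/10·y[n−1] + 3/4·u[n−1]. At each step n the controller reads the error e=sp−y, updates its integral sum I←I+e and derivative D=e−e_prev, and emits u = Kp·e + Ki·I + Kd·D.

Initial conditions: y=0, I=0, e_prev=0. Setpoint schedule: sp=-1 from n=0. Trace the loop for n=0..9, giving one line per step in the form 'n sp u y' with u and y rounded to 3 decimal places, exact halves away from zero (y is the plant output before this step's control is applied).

0 -1 -2.000 0.000
1 -1 0.250 -1.500
2 -1 -2.100 -0.263
3 -1 0.254 -1.654
4 -1 -2.137 -0.305
5 -1 0.283 -1.694
6 -1 -2.166 -0.296
7 -1 0.314 -1.714
8 -1 -2.197 -0.278
9 -1 0.346 -1.731

(exact arithmetic carried between steps; '≈' marks a value shown rounded to 6 d.p. or computed from one; I and e_prev carry over from the previous line; the table rounds u and y to 3 d.p., halves away from zero)
n=0: y=0, sp=-1, e=sp−y=-1; I=-1, D=e−e_prev=-1; u=3/4·(-1)+1·(-1)+1/4·(-1)=-2; next y=3/10·0+3/4·(-2)=-1.5
n=1: y=-1.5, sp=-1, e=sp−y=0.5; I=-0.5, D=e−e_prev=1.5; u=3/4·0.5+1·(-0.5)+1/4·1.5=0.25; next y=3/10·(-1.5)+3/4·0.25=-0.2625
n=2: y=-0.2625, sp=-1, e=sp−y=-0.7375; I=-1.2375, D=e−e_prev=-1.2375; u=3/4·(-0.7375)+1·(-1.2375)+1/4·(-1.2375)=-2.1; next y=3/10·(-0.2625)+3/4·(-2.1)=-1.65375
n=3: y=-1.65375, sp=-1, e=sp−y=0.65375; I=-0.58375, D=e−e_prev=1.39125; u=3/4·0.65375+1·(-0.58375)+1/4·1.39125=0.254375; next y=3/10·(-1.65375)+3/4·0.254375≈-0.305344
n=4: y≈-0.305344, sp=-1, e=sp−y≈-0.694656; I≈-1.278406, D=e−e_prev≈-1.348406; u=3/4·(-0.694656)+1·(-1.278406)+1/4·(-1.348406)≈-2.1365; next y=3/10·(-0.305344)+3/4·(-2.1365)≈-1.693978
n=5: y≈-1.693978, sp=-1, e=sp−y≈0.693978; I≈-0.584428, D=e−e_prev≈1.388634; u=3/4·0.693978+1·(-0.584428)+1/4·1.388634≈0.283214; next y=3/10·(-1.693978)+3/4·0.283214≈-0.295783
n=6: y≈-0.295783, sp=-1, e=sp−y≈-0.704217; I≈-1.288645, D=e−e_prev≈-1.398195; u=3/4·(-0.704217)+1·(-1.288645)+1/4·(-1.398195)≈-2.166357; next y=3/10·(-0.295783)+3/4·(-2.166357)≈-1.713503
n=7: y≈-1.713503, sp=-1, e=sp−y≈0.713503; I≈-0.575143, D=e−e_prev≈1.417720; u=3/4·0.713503+1·(-0.575143)+1/4·1.417720≈0.314414; next y=3/10·(-1.713503)+3/4·0.314414≈-0.278240
n=8: y≈-0.278240, sp=-1, e=sp−y≈-0.721760; I≈-1.296903, D=e−e_prev≈-1.435262; u=3/4·(-0.721760)+1·(-1.296903)+1/4·(-1.435262)≈-2.197038; next y=3/10·(-0.278240)+3/4·(-2.197038)≈-1.731251
n=9: y≈-1.731251, sp=-1, e=sp−y≈0.731251; I≈-0.565652, D=e−e_prev≈1.453010; u=3/4·0.731251+1·(-0.565652)+1/4·1.453010≈0.346038; next y=3/10·(-1.731251)+3/4·0.346038≈-0.259846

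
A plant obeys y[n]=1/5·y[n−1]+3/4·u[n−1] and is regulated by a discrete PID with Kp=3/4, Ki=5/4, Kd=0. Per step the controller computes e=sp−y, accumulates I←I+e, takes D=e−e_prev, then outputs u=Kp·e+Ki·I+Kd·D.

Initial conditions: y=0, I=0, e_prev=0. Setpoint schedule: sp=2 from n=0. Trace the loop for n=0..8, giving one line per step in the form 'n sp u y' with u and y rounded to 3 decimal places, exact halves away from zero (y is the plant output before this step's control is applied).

0 2 4.000 0.000
1 2 0.500 3.000
2 2 3.300 0.975
3 2 1.191 2.670
4 2 2.839 1.427
5 2 1.580 2.415
6 2 2.555 1.668
7 2 1.806 2.250
8 2 2.384 1.805

(exact arithmetic carried between steps; '≈' marks a value shown rounded to 6 d.p. or computed from one; I and e_prev carry over from the previous line; the table rounds u and y to 3 d.p., halves away from zero)
n=0: y=0, sp=2, e=sp−y=2; I=2, D=e−e_prev=2; u=3/4·2+5/4·2+0·2=4; next y=1/5·0+3/4·4=3
n=1: y=3, sp=2, e=sp−y=-1; I=1, D=e−e_prev=-3; u=3/4·(-1)+5/4·1+0·(-3)=0.5; next y=1/5·3+3/4·0.5=0.975
n=2: y=0.975, sp=2, e=sp−y=1.025; I=2.025, D=e−e_prev=2.025; u=3/4·1.025+5/4·2.025+0·2.025=3.3; next y=1/5·0.975+3/4·3.3=2.67
n=3: y=2.67, sp=2, e=sp−y=-0.67; I=1.355, D=e−e_prev=-1.695; u=3/4·(-0.67)+5/4·1.355+0·(-1.695)=1.19125; next y=1/5·2.67+3/4·1.19125≈1.427438
n=4: y≈1.427438, sp=2, e=sp−y≈0.572563; I≈1.927563, D=e−e_prev≈1.242563; u=3/4·0.572563+5/4·1.927563+0·1.242563≈2.838875; next y=1/5·1.427438+3/4·2.838875≈2.414644
n=5: y≈2.414644, sp=2, e=sp−y≈-0.414644; I≈1.512919, D=e−e_prev≈-0.987206; u=3/4·(-0.414644)+5/4·1.512919+0·(-0.987206)≈1.580166; next y=1/5·2.414644+3/4·1.580166≈1.668053
n=6: y≈1.668053, sp=2, e=sp−y≈0.331947; I≈1.844866, D=e−e_prev≈0.746591; u=3/4·0.331947+5/4·1.844866+0·0.746591≈2.555043; next y=1/5·1.668053+3/4·2.555043≈2.249892
n=7: y≈2.249892, sp=2, e=sp−y≈-0.249892; I≈1.594973, D=e−e_prev≈-0.581840; u=3/4·(-0.249892)+5/4·1.594973+0·(-0.581840)≈1.806297; next y=1/5·2.249892+3/4·1.806297≈1.804701
n=8: y≈1.804701, sp=2, e=sp−y≈0.195299; I≈1.790272, D=e−e_prev≈0.445191; u=3/4·0.195299+5/4·1.790272+0·0.445191≈2.384314; next y=1/5·1.804701+3/4·2.384314≈2.149176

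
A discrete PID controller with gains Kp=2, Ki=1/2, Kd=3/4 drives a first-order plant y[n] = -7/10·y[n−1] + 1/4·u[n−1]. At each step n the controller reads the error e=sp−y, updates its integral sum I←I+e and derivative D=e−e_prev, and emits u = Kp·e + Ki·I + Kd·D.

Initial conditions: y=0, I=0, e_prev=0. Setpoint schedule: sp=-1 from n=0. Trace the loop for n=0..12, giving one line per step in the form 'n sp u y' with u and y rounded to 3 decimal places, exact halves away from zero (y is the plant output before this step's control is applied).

0 -1 -3.250 0.000
1 -1 -0.359 -0.813
2 -1 -5.260 0.479
3 -1 1.889 -1.650
4 -1 -10.034 1.627
5 -1 8.254 -3.648
6 -1 -21.239 4.617
7 -1 24.916 -8.541
8 -1 -48.618 12.208
9 -1 67.292 -20.700
10 -1 -116.582 31.313
11 -1 173.998 -51.065
12 -1 -286.258 79.245

(exact arithmetic carried between steps; '≈' marks a value shown rounded to 6 d.p. or computed from one; I and e_prev carry over from the previous line; the table rounds u and y to 3 d.p., halves away from zero)
n=0: y=0, sp=-1, e=sp−y=-1; I=-1, D=e−e_prev=-1; u=2·(-1)+1/2·(-1)+3/4·(-1)=-3.25; next y=-7/10·0+1/4·(-3.25)=-0.8125
n=1: y=-0.8125, sp=-1, e=sp−y=-0.1875; I=-1.1875, D=e−e_prev=0.8125; u=2·(-0.1875)+1/2·(-1.1875)+3/4·0.8125=-0.359375; next y=-7/10·(-0.8125)+1/4·(-0.359375)≈0.478906
n=2: y≈0.478906, sp=-1, e=sp−y≈-1.478906; I≈-2.666406, D=e−e_prev≈-1.291406; u=2·(-1.478906)+1/2·(-2.666406)+3/4·(-1.291406)≈-5.259570; next y=-7/10·0.478906+1/4·(-5.259570)≈-1.650127
n=3: y≈-1.650127, sp=-1, e=sp−y≈0.650127; I≈-2.016279, D=e−e_prev≈2.129033; u=2·0.650127+1/2·(-2.016279)+3/4·2.129033≈1.888889; next y=-7/10·(-1.650127)+1/4·1.888889≈1.627311
n=4: y≈1.627311, sp=-1, e=sp−y≈-2.627311; I≈-4.643590, D=e−e_prev≈-3.277438; u=2·(-2.627311)+1/2·(-4.643590)+3/4·(-3.277438)≈-10.034496; next y=-7/10·1.627311+1/4·(-10.034496)≈-3.647742
n=5: y≈-3.647742, sp=-1, e=sp−y≈2.647742; I≈-1.995849, D=e−e_prev≈5.275053; u=2·2.647742+1/2·(-1.995849)+3/4·5.275053≈8.253849; next y=-7/10·(-3.647742)+1/4·8.253849≈4.616882
n=6: y≈4.616882, sp=-1, e=sp−y≈-5.616882; I≈-7.612730, D=e−e_prev≈-8.264623; u=2·(-5.616882)+1/2·(-7.612730)+3/4·(-8.264623)≈-21.238596; next y=-7/10·4.616882+1/4·(-21.238596)≈-8.541466
n=7: y≈-8.541466, sp=-1, e=sp−y≈7.541466; I≈-0.071264, D=e−e_prev≈13.158348; u=2·7.541466+1/2·(-0.071264)+3/4·13.158348≈24.916061; next y=-7/10·(-8.541466)+1/4·24.916061≈12.208041
n=8: y≈12.208041, sp=-1, e=sp−y≈-13.208041; I≈-13.279306, D=e−e_prev≈-20.749507; u=2·(-13.208041)+1/2·(-13.279306)+3/4·(-20.749507)≈-48.617866; next y=-7/10·12.208041+1/4·(-48.617866)≈-20.700096
n=9: y≈-20.700096, sp=-1, e=sp−y≈19.700096; I≈6.420790, D=e−e_prev≈32.908137; u=2·19.700096+1/2·6.420790+3/4·32.908137≈67.291689; next y=-7/10·(-20.700096)+1/4·67.291689≈31.312989
n=10: y≈31.312989, sp=-1, e=sp−y≈-32.312989; I≈-25.892199, D=e−e_prev≈-52.013085; u=2·(-32.312989)+1/2·(-25.892199)+3/4·(-52.013085)≈-116.581891; next y=-7/10·31.312989+1/4·(-116.581891)≈-51.064565
n=11: y≈-51.064565, sp=-1, e=sp−y≈50.064565; I≈24.172366, D=e−e_prev≈82.377554; u=2·50.064565+1/2·24.172366+3/4·82.377554≈173.998479; next y=-7/10·(-51.064565)+1/4·173.998479≈79.244815
n=12: y≈79.244815, sp=-1, e=sp−y≈-80.244815; I≈-56.072449, D=e−e_prev≈-130.309381; u=2·(-80.244815)+1/2·(-56.072449)+3/4·(-130.309381)≈-286.257891; next y=-7/10·79.244815+1/4·(-286.257891)≈-127.035843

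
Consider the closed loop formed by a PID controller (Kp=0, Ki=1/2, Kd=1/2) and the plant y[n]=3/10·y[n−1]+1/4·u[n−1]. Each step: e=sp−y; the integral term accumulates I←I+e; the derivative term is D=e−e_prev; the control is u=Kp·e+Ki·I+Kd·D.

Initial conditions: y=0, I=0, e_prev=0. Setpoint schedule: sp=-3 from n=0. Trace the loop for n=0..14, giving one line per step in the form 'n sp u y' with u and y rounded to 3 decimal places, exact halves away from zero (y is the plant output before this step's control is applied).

0 -3 -3.000 0.000
1 -3 -2.250 -0.750
2 -3 -3.713 -0.788
3 -3 -4.461 -1.164
4 -3 -5.267 -1.464
5 -3 -5.893 -1.756
6 -3 -6.417 -2.000
7 -3 -6.835 -2.204
8 -3 -7.169 -2.370
9 -3 -7.433 -2.503
10 -3 -7.642 -2.609
11 -3 -7.807 -2.693
12 -3 -7.936 -2.760
13 -3 -8.037 -2.812
14 -3 -8.116 -2.853

(exact arithmetic carried between steps; '≈' marks a value shown rounded to 6 d.p. or computed from one; I and e_prev carry over from the previous line; the table rounds u and y to 3 d.p., halves away from zero)
n=0: y=0, sp=-3, e=sp−y=-3; I=-3, D=e−e_prev=-3; u=0·(-3)+1/2·(-3)+1/2·(-3)=-3; next y=3/10·0+1/4·(-3)=-0.75
n=1: y=-0.75, sp=-3, e=sp−y=-2.25; I=-5.25, D=e−e_prev=0.75; u=0·(-2.25)+1/2·(-5.25)+1/2·0.75=-2.25; next y=3/10·(-0.75)+1/4·(-2.25)=-0.7875
n=2: y=-0.7875, sp=-3, e=sp−y=-2.2125; I=-7.4625, D=e−e_prev=0.0375; u=0·(-2.2125)+1/2·(-7.4625)+1/2·0.0375=-3.7125; next y=3/10·(-0.7875)+1/4·(-3.7125)=-1.164375
n=3: y=-1.164375, sp=-3, e=sp−y=-1.835625; I=-9.298125, D=e−e_prev=0.376875; u=0·(-1.835625)+1/2·(-9.298125)+1/2·0.376875=-4.460625; next y=3/10·(-1.164375)+1/4·(-4.460625)≈-1.464469
n=4: y≈-1.464469, sp=-3, e=sp−y≈-1.535531; I≈-10.833656, D=e−e_prev≈0.300094; u=0·(-1.535531)+1/2·(-10.833656)+1/2·0.300094≈-5.266781; next y=3/10·(-1.464469)+1/4·(-5.266781)≈-1.756036
n=5: y≈-1.756036, sp=-3, e=sp−y≈-1.243964; I≈-12.077620, D=e−e_prev≈0.291567; u=0·(-1.243964)+1/2·(-12.077620)+1/2·0.291567≈-5.893027; next y=3/10·(-1.756036)+1/4·(-5.893027)≈-2.000067
n=6: y≈-2.000067, sp=-3, e=sp−y≈-0.999933; I≈-13.077553, D=e−e_prev≈0.244031; u=0·(-0.999933)+1/2·(-13.077553)+1/2·0.244031≈-6.416761; next y=3/10·(-2.000067)+1/4·(-6.416761)≈-2.204210
n=7: y≈-2.204210, sp=-3, e=sp−y≈-0.795790; I≈-13.873342, D=e−e_prev≈0.204143; u=0·(-0.795790)+1/2·(-13.873342)+1/2·0.204143≈-6.834600; next y=3/10·(-2.204210)+1/4·(-6.834600)≈-2.369913
n=8: y≈-2.369913, sp=-3, e=sp−y≈-0.630087; I≈-14.503429, D=e−e_prev≈0.165703; u=0·(-0.630087)+1/2·(-14.503429)+1/2·0.165703≈-7.168863; next y=3/10·(-2.369913)+1/4·(-7.168863)≈-2.503190
n=9: y≈-2.503190, sp=-3, e=sp−y≈-0.496810; I≈-15.000240, D=e−e_prev≈0.133277; u=0·(-0.496810)+1/2·(-15.000240)+1/2·0.133277≈-7.433481; next y=3/10·(-2.503190)+1/4·(-7.433481)≈-2.609327
n=10: y≈-2.609327, sp=-3, e=sp−y≈-0.390673; I≈-15.390912, D=e−e_prev≈0.106138; u=0·(-0.390673)+1/2·(-15.390912)+1/2·0.106138≈-7.642387; next y=3/10·(-2.609327)+1/4·(-7.642387)≈-2.693395
n=11: y≈-2.693395, sp=-3, e=sp−y≈-0.306605; I≈-15.697517, D=e−e_prev≈0.084068; u=0·(-0.306605)+1/2·(-15.697517)+1/2·0.084068≈-7.806725; next y=3/10·(-2.693395)+1/4·(-7.806725)≈-2.759700
n=12: y≈-2.759700, sp=-3, e=sp−y≈-0.240300; I≈-15.937818, D=e−e_prev≈0.066305; u=0·(-0.240300)+1/2·(-15.937818)+1/2·0.066305≈-7.935756; next y=3/10·(-2.759700)+1/4·(-7.935756)≈-2.811849
n=13: y≈-2.811849, sp=-3, e=sp−y≈-0.188151; I≈-16.125969, D=e−e_prev≈0.052149; u=0·(-0.188151)+1/2·(-16.125969)+1/2·0.052149≈-8.036910; next y=3/10·(-2.811849)+1/4·(-8.036910)≈-2.852782
n=14: y≈-2.852782, sp=-3, e=sp−y≈-0.147218; I≈-16.273186, D=e−e_prev≈0.040933; u=0·(-0.147218)+1/2·(-16.273186)+1/2·0.040933≈-8.116127; next y=3/10·(-2.852782)+1/4·(-8.116127)≈-2.884866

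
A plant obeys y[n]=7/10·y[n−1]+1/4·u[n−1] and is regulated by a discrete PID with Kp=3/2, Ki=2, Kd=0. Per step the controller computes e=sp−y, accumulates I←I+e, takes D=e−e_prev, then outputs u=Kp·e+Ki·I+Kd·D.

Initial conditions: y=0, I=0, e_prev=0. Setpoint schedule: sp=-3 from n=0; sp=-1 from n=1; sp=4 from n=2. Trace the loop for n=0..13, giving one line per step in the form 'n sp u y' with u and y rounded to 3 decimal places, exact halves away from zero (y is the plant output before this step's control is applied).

(exact arithmetic carried between steps; '≈' marks a value shown rounded to 6 d.p. or computed from one; I and e_prev carry over from the previous line; the table rounds u and y to 3 d.p., halves away from zero)
n=0: y=0, sp=-3, e=sp−y=-3; I=-3, D=e−e_prev=-3; u=3/2·(-3)+2·(-3)+0·(-3)=-10.5; next y=7/10·0+1/4·(-10.5)=-2.625
n=1: y=-2.625, sp=-1, e=sp−y=1.625; I=-1.375, D=e−e_prev=4.625; u=3/2·1.625+2·(-1.375)+0·4.625=-0.3125; next y=7/10·(-2.625)+1/4·(-0.3125)=-1.915625
n=2: y=-1.915625, sp=4, e=sp−y=5.915625; I=4.540625, D=e−e_prev=4.290625; u=3/2·5.915625+2·4.540625+0·4.290625≈17.954688; next y=7/10·(-1.915625)+1/4·17.954688≈3.147734
n=3: y≈3.147734, sp=4, e=sp−y≈0.852266; I≈5.392891, D=e−e_prev≈-5.063359; u=3/2·0.852266+2·5.392891+0·(-5.063359)≈12.064180; next y=7/10·3.147734+1/4·12.064180≈5.219459
n=4: y≈5.219459, sp=4, e=sp−y≈-1.219459; I≈4.173432, D=e−e_prev≈-2.071725; u=3/2·(-1.219459)+2·4.173432+0·(-2.071725)≈6.517675; next y=7/10·5.219459+1/4·6.517675≈5.283040
n=5: y≈5.283040, sp=4, e=sp−y≈-1.283040; I≈2.890392, D=e−e_prev≈-0.063581; u=3/2·(-1.283040)+2·2.890392+0·(-0.063581)≈3.856223; next y=7/10·5.283040+1/4·3.856223≈4.662184
n=6: y≈4.662184, sp=4, e=sp−y≈-0.662184; I≈2.228208, D=e−e_prev≈0.620856; u=3/2·(-0.662184)+2·2.228208+0·0.620856≈3.463140; next y=7/10·4.662184+1/4·3.463140≈4.129314
n=7: y≈4.129314, sp=4, e=sp−y≈-0.129314; I≈2.098894, D=e−e_prev≈0.532870; u=3/2·(-0.129314)+2·2.098894+0·0.532870≈4.003818; next y=7/10·4.129314+1/4·4.003818≈3.891474
n=8: y≈3.891474, sp=4, e=sp−y≈0.108526; I≈2.207420, D=e−e_prev≈0.237840; u=3/2·0.108526+2·2.207420+0·0.237840≈4.577629; next y=7/10·3.891474+1/4·4.577629≈3.868439
n=9: y≈3.868439, sp=4, e=sp−y≈0.131561; I≈2.338981, D=e−e_prev≈0.023035; u=3/2·0.131561+2·2.338981+0·0.023035≈4.875303; next y=7/10·3.868439+1/4·4.875303≈3.926733
n=10: y≈3.926733, sp=4, e=sp−y≈0.073267; I≈2.412248, D=e−e_prev≈-0.058294; u=3/2·0.073267+2·2.412248+0·(-0.058294)≈4.934396; next y=7/10·3.926733+1/4·4.934396≈3.982312
n=11: y≈3.982312, sp=4, e=sp−y≈0.017688; I≈2.429936, D=e−e_prev≈-0.055579; u=3/2·0.017688+2·2.429936+0·(-0.055579)≈4.886403; next y=7/10·3.982312+1/4·4.886403≈4.009219
n=12: y≈4.009219, sp=4, e=sp−y≈-0.009219; I≈2.420716, D=e−e_prev≈-0.026907; u=3/2·(-0.009219)+2·2.420716+0·(-0.026907)≈4.827604; next y=7/10·4.009219+1/4·4.827604≈4.013354
n=13: y≈4.013354, sp=4, e=sp−y≈-0.013354; I≈2.407362, D=e−e_prev≈-0.004135; u=3/2·(-0.013354)+2·2.407362+0·(-0.004135)≈4.794692; next y=7/10·4.013354+1/4·4.794692≈4.008021

0 -3 -10.500 0.000
1 -1 -0.313 -2.625
2 4 17.955 -1.916
3 4 12.064 3.148
4 4 6.518 5.219
5 4 3.856 5.283
6 4 3.463 4.662
7 4 4.004 4.129
8 4 4.578 3.891
9 4 4.875 3.868
10 4 4.934 3.927
11 4 4.886 3.982
12 4 4.828 4.009
13 4 4.795 4.013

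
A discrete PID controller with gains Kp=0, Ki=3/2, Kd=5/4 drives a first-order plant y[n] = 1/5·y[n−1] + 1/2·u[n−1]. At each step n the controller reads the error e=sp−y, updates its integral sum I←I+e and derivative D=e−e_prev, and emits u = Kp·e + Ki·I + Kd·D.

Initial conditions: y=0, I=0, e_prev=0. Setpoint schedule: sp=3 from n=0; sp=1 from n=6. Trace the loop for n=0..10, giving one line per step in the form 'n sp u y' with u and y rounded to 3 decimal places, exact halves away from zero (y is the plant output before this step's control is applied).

(exact arithmetic carried between steps; '≈' marks a value shown rounded to 6 d.p. or computed from one; I and e_prev carry over from the previous line; the table rounds u and y to 3 d.p., halves away from zero)
n=0: y=0, sp=3, e=sp−y=3; I=3, D=e−e_prev=3; u=0·3+3/2·3+5/4·3=8.25; next y=1/5·0+1/2·8.25=4.125
n=1: y=4.125, sp=3, e=sp−y=-1.125; I=1.875, D=e−e_prev=-4.125; u=0·(-1.125)+3/2·1.875+5/4·(-4.125)=-2.34375; next y=1/5·4.125+1/2·(-2.34375)=-0.346875
n=2: y=-0.346875, sp=3, e=sp−y=3.346875; I=5.221875, D=e−e_prev=4.471875; u=0·3.346875+3/2·5.221875+5/4·4.471875≈13.422656; next y=1/5·(-0.346875)+1/2·13.422656≈6.641953
n=3: y≈6.641953, sp=3, e=sp−y≈-3.641953; I≈1.579922, D=e−e_prev≈-6.988828; u=0·(-3.641953)+3/2·1.579922+5/4·(-6.988828)≈-6.366152; next y=1/5·6.641953+1/2·(-6.366152)≈-1.854686
n=4: y≈-1.854686, sp=3, e=sp−y≈4.854686; I≈6.434607, D=e−e_prev≈8.496639; u=0·4.854686+3/2·6.434607+5/4·8.496639≈20.272709; next y=1/5·(-1.854686)+1/2·20.272709≈9.765418
n=5: y≈9.765418, sp=3, e=sp−y≈-6.765418; I≈-0.330810, D=e−e_prev≈-11.620103; u=0·(-6.765418)+3/2·(-0.330810)+5/4·(-11.620103)≈-15.021344; next y=1/5·9.765418+1/2·(-15.021344)≈-5.557589
n=6: y≈-5.557589, sp=1, e=sp−y≈6.557589; I≈6.226778, D=e−e_prev≈13.323006; u=0·6.557589+3/2·6.226778+5/4·13.323006≈25.993925; next y=1/5·(-5.557589)+1/2·25.993925≈11.885445
n=7: y≈11.885445, sp=1, e=sp−y≈-10.885445; I≈-4.658667, D=e−e_prev≈-17.443034; u=0·(-10.885445)+3/2·(-4.658667)+5/4·(-17.443034)≈-28.791792; next y=1/5·11.885445+1/2·(-28.791792)≈-12.018807
n=8: y≈-12.018807, sp=1, e=sp−y≈13.018807; I≈8.360140, D=e−e_prev≈23.904252; u=0·13.018807+3/2·8.360140+5/4·23.904252≈42.420525; next y=1/5·(-12.018807)+1/2·42.420525≈18.806501
n=9: y≈18.806501, sp=1, e=sp−y≈-17.806501; I≈-9.446361, D=e−e_prev≈-30.825308; u=0·(-17.806501)+3/2·(-9.446361)+5/4·(-30.825308)≈-52.701177; next y=1/5·18.806501+1/2·(-52.701177)≈-22.589288
n=10: y≈-22.589288, sp=1, e=sp−y≈23.589288; I≈14.142927, D=e−e_prev≈41.395789; u=0·23.589288+3/2·14.142927+5/4·41.395789≈72.959128; next y=1/5·(-22.589288)+1/2·72.959128≈31.961706

0 3 8.250 0.000
1 3 -2.344 4.125
2 3 13.423 -0.347
3 3 -6.366 6.642
4 3 20.273 -1.855
5 3 -15.021 9.765
6 1 25.994 -5.558
7 1 -28.792 11.885
8 1 42.421 -12.019
9 1 -52.701 18.807
10 1 72.959 -22.589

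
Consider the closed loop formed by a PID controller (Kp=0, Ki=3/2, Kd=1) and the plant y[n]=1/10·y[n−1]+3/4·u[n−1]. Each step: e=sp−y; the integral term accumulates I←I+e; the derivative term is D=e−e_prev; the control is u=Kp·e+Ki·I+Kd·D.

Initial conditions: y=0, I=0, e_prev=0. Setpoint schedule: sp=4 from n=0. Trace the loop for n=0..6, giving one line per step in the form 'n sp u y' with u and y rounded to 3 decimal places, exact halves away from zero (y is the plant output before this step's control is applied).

(exact arithmetic carried between steps; '≈' marks a value shown rounded to 6 d.p. or computed from one; I and e_prev carry over from the previous line; the table rounds u and y to 3 d.p., halves away from zero)
n=0: y=0, sp=4, e=sp−y=4; I=4, D=e−e_prev=4; u=0·4+3/2·4+1·4=10; next y=1/10·0+3/4·10=7.5
n=1: y=7.5, sp=4, e=sp−y=-3.5; I=0.5, D=e−e_prev=-7.5; u=0·(-3.5)+3/2·0.5+1·(-7.5)=-6.75; next y=1/10·7.5+3/4·(-6.75)=-4.3125
n=2: y=-4.3125, sp=4, e=sp−y=8.3125; I=8.8125, D=e−e_prev=11.8125; u=0·8.3125+3/2·8.8125+1·11.8125=25.03125; next y=1/10·(-4.3125)+3/4·25.03125≈18.342188
n=3: y≈18.342188, sp=4, e=sp−y≈-14.342188; I≈-5.529688, D=e−e_prev≈-22.654688; u=0·(-14.342188)+3/2·(-5.529688)+1·(-22.654688)≈-30.949219; next y=1/10·18.342188+3/4·(-30.949219)≈-21.377695
n=4: y≈-21.377695, sp=4, e=sp−y≈25.377695; I≈19.848008, D=e−e_prev≈39.719883; u=0·25.377695+3/2·19.848008+1·39.719883≈69.491895; next y=1/10·(-21.377695)+3/4·69.491895≈49.981151
n=5: y≈49.981151, sp=4, e=sp−y≈-45.981151; I≈-26.133144, D=e−e_prev≈-71.358847; u=0·(-45.981151)+3/2·(-26.133144)+1·(-71.358847)≈-110.558562; next y=1/10·49.981151+3/4·(-110.558562)≈-77.920806
n=6: y≈-77.920806, sp=4, e=sp−y≈81.920806; I≈55.787663, D=e−e_prev≈127.901958; u=0·81.920806+3/2·55.787663+1·127.901958≈211.583452; next y=1/10·(-77.920806)+3/4·211.583452≈150.895508

0 4 10.000 0.000
1 4 -6.750 7.500
2 4 25.031 -4.313
3 4 -30.949 18.342
4 4 69.492 -21.378
5 4 -110.559 49.981
6 4 211.583 -77.921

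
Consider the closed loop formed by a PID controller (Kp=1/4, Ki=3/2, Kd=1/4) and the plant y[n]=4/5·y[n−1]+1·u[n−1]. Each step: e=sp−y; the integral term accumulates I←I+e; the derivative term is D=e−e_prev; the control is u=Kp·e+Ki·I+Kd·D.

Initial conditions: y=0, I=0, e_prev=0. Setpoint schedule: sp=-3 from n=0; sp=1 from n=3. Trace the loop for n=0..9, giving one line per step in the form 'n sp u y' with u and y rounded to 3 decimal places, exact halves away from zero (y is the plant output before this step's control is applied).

0 -3 -6.000 0.000
1 -3 2.250 -6.000
2 -3 -1.650 -2.550
3 1 8.818 -3.690
4 1 -4.544 5.866
5 1 1.980 0.149
6 1 -2.073 2.099
7 1 1.752 -0.394
8 1 -0.442 1.437
9 1 0.819 0.708

(exact arithmetic carried between steps; '≈' marks a value shown rounded to 6 d.p. or computed from one; I and e_prev carry over from the previous line; the table rounds u and y to 3 d.p., halves away from zero)
n=0: y=0, sp=-3, e=sp−y=-3; I=-3, D=e−e_prev=-3; u=1/4·(-3)+3/2·(-3)+1/4·(-3)=-6; next y=4/5·0+1·(-6)=-6
n=1: y=-6, sp=-3, e=sp−y=3; I=0, D=e−e_prev=6; u=1/4·3+3/2·0+1/4·6=2.25; next y=4/5·(-6)+1·2.25=-2.55
n=2: y=-2.55, sp=-3, e=sp−y=-0.45; I=-0.45, D=e−e_prev=-3.45; u=1/4·(-0.45)+3/2·(-0.45)+1/4·(-3.45)=-1.65; next y=4/5·(-2.55)+1·(-1.65)=-3.69
n=3: y=-3.69, sp=1, e=sp−y=4.69; I=4.24, D=e−e_prev=5.14; u=1/4·4.69+3/2·4.24+1/4·5.14=8.8175; next y=4/5·(-3.69)+1·8.8175=5.8655
n=4: y=5.8655, sp=1, e=sp−y=-4.8655; I=-0.6255, D=e−e_prev=-9.5555; u=1/4·(-4.8655)+3/2·(-0.6255)+1/4·(-9.5555)=-4.5435; next y=4/5·5.8655+1·(-4.5435)=0.1489
n=5: y=0.1489, sp=1, e=sp−y=0.8511; I=0.2256, D=e−e_prev=5.7166; u=1/4·0.8511+3/2·0.2256+1/4·5.7166=1.980325; next y=4/5·0.1489+1·1.980325=2.099445
n=6: y=2.099445, sp=1, e=sp−y=-1.099445; I=-0.873845, D=e−e_prev=-1.950545; u=1/4·(-1.099445)+3/2·(-0.873845)+1/4·(-1.950545)=-2.073265; next y=4/5·2.099445+1·(-2.073265)=-0.393709
n=7: y=-0.393709, sp=1, e=sp−y=1.393709; I=0.519864, D=e−e_prev=2.493154; u=1/4·1.393709+3/2·0.519864+1/4·2.493154≈1.751512; next y=4/5·(-0.393709)+1·1.751512≈1.436545
n=8: y≈1.436545, sp=1, e=sp−y≈-0.436545; I≈0.083319, D=e−e_prev≈-1.830254; u=1/4·(-0.436545)+3/2·0.083319+1/4·(-1.830254)≈-0.441720; next y=4/5·1.436545+1·(-0.441720)≈0.707515
n=9: y≈0.707515, sp=1, e=sp−y≈0.292485; I≈0.375804, D=e−e_prev≈0.729029; u=1/4·0.292485+3/2·0.375804+1/4·0.729029≈0.819085; next y=4/5·0.707515+1·0.819085≈1.385097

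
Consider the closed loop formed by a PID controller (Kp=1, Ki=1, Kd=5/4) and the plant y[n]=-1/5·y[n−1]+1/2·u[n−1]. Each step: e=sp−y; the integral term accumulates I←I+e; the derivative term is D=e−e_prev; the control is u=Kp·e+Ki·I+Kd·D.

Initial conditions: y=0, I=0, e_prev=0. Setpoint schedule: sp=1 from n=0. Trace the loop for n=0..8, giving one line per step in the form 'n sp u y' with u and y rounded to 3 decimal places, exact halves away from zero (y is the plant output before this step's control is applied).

(exact arithmetic carried between steps; '≈' marks a value shown rounded to 6 d.p. or computed from one; I and e_prev carry over from the previous line; the table rounds u and y to 3 d.p., halves away from zero)
n=0: y=0, sp=1, e=sp−y=1; I=1, D=e−e_prev=1; u=1·1+1·1+5/4·1=3.25; next y=-1/5·0+1/2·3.25=1.625
n=1: y=1.625, sp=1, e=sp−y=-0.625; I=0.375, D=e−e_prev=-1.625; u=1·(-0.625)+1·0.375+5/4·(-1.625)=-2.28125; next y=-1/5·1.625+1/2·(-2.28125)=-1.465625
n=2: y=-1.465625, sp=1, e=sp−y=2.465625; I=2.840625, D=e−e_prev=3.090625; u=1·2.465625+1·2.840625+5/4·3.090625≈9.169531; next y=-1/5·(-1.465625)+1/2·9.169531≈4.877891
n=3: y≈4.877891, sp=1, e=sp−y≈-3.877891; I≈-1.037266, D=e−e_prev≈-6.343516; u=1·(-3.877891)+1·(-1.037266)+5/4·(-6.343516)≈-12.844551; next y=-1/5·4.877891+1/2·(-12.844551)≈-7.397854
n=4: y≈-7.397854, sp=1, e=sp−y≈8.397854; I≈7.360588, D=e−e_prev≈12.275744; u=1·8.397854+1·7.360588+5/4·12.275744≈31.103122; next y=-1/5·(-7.397854)+1/2·31.103122≈17.031131
n=5: y≈17.031131, sp=1, e=sp−y≈-16.031131; I≈-8.670544, D=e−e_prev≈-24.428985; u=1·(-16.031131)+1·(-8.670544)+5/4·(-24.428985)≈-55.237906; next y=-1/5·17.031131+1/2·(-55.237906)≈-31.025179
n=6: y≈-31.025179, sp=1, e=sp−y≈32.025179; I≈23.354636, D=e−e_prev≈48.056311; u=1·32.025179+1·23.354636+5/4·48.056311≈115.450204; next y=-1/5·(-31.025179)+1/2·115.450204≈63.930138
n=7: y≈63.930138, sp=1, e=sp−y≈-62.930138; I≈-39.575502, D=e−e_prev≈-94.955317; u=1·(-62.930138)+1·(-39.575502)+5/4·(-94.955317)≈-221.199787; next y=-1/5·63.930138+1/2·(-221.199787)≈-123.385921
n=8: y≈-123.385921, sp=1, e=sp−y≈124.385921; I≈84.810419, D=e−e_prev≈187.316059; u=1·124.385921+1·84.810419+5/4·187.316059≈443.341413; next y=-1/5·(-123.385921)+1/2·443.341413≈246.347891

0 1 3.250 0.000
1 1 -2.281 1.625
2 1 9.170 -1.466
3 1 -12.845 4.878
4 1 31.103 -7.398
5 1 -55.238 17.031
6 1 115.450 -31.025
7 1 -221.200 63.930
8 1 443.341 -123.386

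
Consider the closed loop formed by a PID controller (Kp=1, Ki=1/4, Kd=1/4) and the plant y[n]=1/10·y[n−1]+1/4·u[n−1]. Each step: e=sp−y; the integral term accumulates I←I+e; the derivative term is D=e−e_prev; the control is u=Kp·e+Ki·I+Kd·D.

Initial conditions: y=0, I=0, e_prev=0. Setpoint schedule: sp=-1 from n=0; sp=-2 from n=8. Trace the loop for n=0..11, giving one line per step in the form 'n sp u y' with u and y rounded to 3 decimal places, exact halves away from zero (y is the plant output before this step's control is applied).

(exact arithmetic carried between steps; '≈' marks a value shown rounded to 6 d.p. or computed from one; I and e_prev carry over from the previous line; the table rounds u and y to 3 d.p., halves away from zero)
n=0: y=0, sp=-1, e=sp−y=-1; I=-1, D=e−e_prev=-1; u=1·(-1)+1/4·(-1)+1/4·(-1)=-1.5; next y=1/10·0+1/4·(-1.5)=-0.375
n=1: y=-0.375, sp=-1, e=sp−y=-0.625; I=-1.625, D=e−e_prev=0.375; u=1·(-0.625)+1/4·(-1.625)+1/4·0.375=-0.9375; next y=1/10·(-0.375)+1/4·(-0.9375)=-0.271875
n=2: y=-0.271875, sp=-1, e=sp−y=-0.728125; I=-2.353125, D=e−e_prev=-0.103125; u=1·(-0.728125)+1/4·(-2.353125)+1/4·(-0.103125)≈-1.342188; next y=1/10·(-0.271875)+1/4·(-1.342188)≈-0.362734
n=3: y≈-0.362734, sp=-1, e=sp−y≈-0.637266; I≈-2.990391, D=e−e_prev≈0.090859; u=1·(-0.637266)+1/4·(-2.990391)+1/4·0.090859≈-1.362148; next y=1/10·(-0.362734)+1/4·(-1.362148)≈-0.376811
n=4: y≈-0.376811, sp=-1, e=sp−y≈-0.623189; I≈-3.613580, D=e−e_prev≈0.014076; u=1·(-0.623189)+1/4·(-3.613580)+1/4·0.014076≈-1.523065; next y=1/10·(-0.376811)+1/4·(-1.523065)≈-0.418447
n=5: y≈-0.418447, sp=-1, e=sp−y≈-0.581553; I≈-4.195133, D=e−e_prev≈0.041637; u=1·(-0.581553)+1/4·(-4.195133)+1/4·0.041637≈-1.619927; next y=1/10·(-0.418447)+1/4·(-1.619927)≈-0.446826
n=6: y≈-0.446826, sp=-1, e=sp−y≈-0.553174; I≈-4.748306, D=e−e_prev≈0.028379; u=1·(-0.553174)+1/4·(-4.748306)+1/4·0.028379≈-1.733155; next y=1/10·(-0.446826)+1/4·(-1.733155)≈-0.477972
n=7: y≈-0.477972, sp=-1, e=sp−y≈-0.522028; I≈-5.270335, D=e−e_prev≈0.031145; u=1·(-0.522028)+1/4·(-5.270335)+1/4·0.031145≈-1.831826; next y=1/10·(-0.477972)+1/4·(-1.831826)≈-0.505754
n=8: y≈-0.505754, sp=-2, e=sp−y≈-1.494246; I≈-6.764581, D=e−e_prev≈-0.972218; u=1·(-1.494246)+1/4·(-6.764581)+1/4·(-0.972218)≈-3.428446; next y=1/10·(-0.505754)+1/4·(-3.428446)≈-0.907687
n=9: y≈-0.907687, sp=-2, e=sp−y≈-1.092313; I≈-7.856894, D=e−e_prev≈0.401933; u=1·(-1.092313)+1/4·(-7.856894)+1/4·0.401933≈-2.956053; next y=1/10·(-0.907687)+1/4·(-2.956053)≈-0.829782
n=10: y≈-0.829782, sp=-2, e=sp−y≈-1.170218; I≈-9.027112, D=e−e_prev≈-0.077905; u=1·(-1.170218)+1/4·(-9.027112)+1/4·(-0.077905)≈-3.446472; next y=1/10·(-0.829782)+1/4·(-3.446472)≈-0.944596
n=11: y≈-0.944596, sp=-2, e=sp−y≈-1.055404; I≈-10.082516, D=e−e_prev≈0.114814; u=1·(-1.055404)+1/4·(-10.082516)+1/4·0.114814≈-3.547329; next y=1/10·(-0.944596)+1/4·(-3.547329)≈-0.981292

0 -1 -1.500 0.000
1 -1 -0.938 -0.375
2 -1 -1.342 -0.272
3 -1 -1.362 -0.363
4 -1 -1.523 -0.377
5 -1 -1.620 -0.418
6 -1 -1.733 -0.447
7 -1 -1.832 -0.478
8 -2 -3.428 -0.506
9 -2 -2.956 -0.908
10 -2 -3.446 -0.830
11 -2 -3.547 -0.945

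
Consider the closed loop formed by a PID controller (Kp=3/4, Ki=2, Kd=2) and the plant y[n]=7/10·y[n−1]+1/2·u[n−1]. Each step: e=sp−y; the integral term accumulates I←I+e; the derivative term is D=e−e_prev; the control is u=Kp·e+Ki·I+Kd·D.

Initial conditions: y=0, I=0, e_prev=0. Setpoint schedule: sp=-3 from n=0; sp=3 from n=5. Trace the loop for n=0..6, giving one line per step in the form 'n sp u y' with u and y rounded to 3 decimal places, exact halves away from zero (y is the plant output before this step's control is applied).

(exact arithmetic carried between steps; '≈' marks a value shown rounded to 6 d.p. or computed from one; I and e_prev carry over from the previous line; the table rounds u and y to 3 d.p., halves away from zero)
n=0: y=0, sp=-3, e=sp−y=-3; I=-3, D=e−e_prev=-3; u=3/4·(-3)+2·(-3)+2·(-3)=-14.25; next y=7/10·0+1/2·(-14.25)=-7.125
n=1: y=-7.125, sp=-3, e=sp−y=4.125; I=1.125, D=e−e_prev=7.125; u=3/4·4.125+2·1.125+2·7.125=19.59375; next y=7/10·(-7.125)+1/2·19.59375=4.809375
n=2: y=4.809375, sp=-3, e=sp−y=-7.809375; I=-6.684375, D=e−e_prev=-11.934375; u=3/4·(-7.809375)+2·(-6.684375)+2·(-11.934375)≈-43.094531; next y=7/10·4.809375+1/2·(-43.094531)≈-18.180703
n=3: y≈-18.180703, sp=-3, e=sp−y≈15.180703; I≈8.496328, D=e−e_prev≈22.990078; u=3/4·15.180703+2·8.496328+2·22.990078≈74.358340; next y=7/10·(-18.180703)+1/2·74.358340≈24.452678
n=4: y≈24.452678, sp=-3, e=sp−y≈-27.452678; I≈-18.956350, D=e−e_prev≈-42.633381; u=3/4·(-27.452678)+2·(-18.956350)+2·(-42.633381)≈-143.768969; next y=7/10·24.452678+1/2·(-143.768969)≈-54.767610
n=5: y≈-54.767610, sp=3, e=sp−y≈57.767610; I≈38.811261, D=e−e_prev≈85.220288; u=3/4·57.767610+2·38.811261+2·85.220288≈291.388805; next y=7/10·(-54.767610)+1/2·291.388805≈107.357075
n=6: y≈107.357075, sp=3, e=sp−y≈-104.357075; I≈-65.545815, D=e−e_prev≈-162.124685; u=3/4·(-104.357075)+2·(-65.545815)+2·(-162.124685)≈-533.608807; next y=7/10·107.357075+1/2·(-533.608807)≈-191.654451

0 -3 -14.250 0.000
1 -3 19.594 -7.125
2 -3 -43.095 4.809
3 -3 74.358 -18.181
4 -3 -143.769 24.453
5 3 291.389 -54.768
6 3 -533.609 107.357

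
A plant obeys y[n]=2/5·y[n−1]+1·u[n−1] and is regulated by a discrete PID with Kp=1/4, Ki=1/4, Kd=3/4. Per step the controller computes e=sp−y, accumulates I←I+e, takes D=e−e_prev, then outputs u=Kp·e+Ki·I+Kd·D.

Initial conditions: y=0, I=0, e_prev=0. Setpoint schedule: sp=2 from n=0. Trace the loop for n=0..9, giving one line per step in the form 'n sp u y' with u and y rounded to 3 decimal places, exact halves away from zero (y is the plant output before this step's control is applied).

(exact arithmetic carried between steps; '≈' marks a value shown rounded to 6 d.p. or computed from one; I and e_prev carry over from the previous line; the table rounds u and y to 3 d.p., halves away from zero)
n=0: y=0, sp=2, e=sp−y=2; I=2, D=e−e_prev=2; u=1/4·2+1/4·2+3/4·2=2.5; next y=2/5·0+1·2.5=2.5
n=1: y=2.5, sp=2, e=sp−y=-0.5; I=1.5, D=e−e_prev=-2.5; u=1/4·(-0.5)+1/4·1.5+3/4·(-2.5)=-1.625; next y=2/5·2.5+1·(-1.625)=-0.625
n=2: y=-0.625, sp=2, e=sp−y=2.625; I=4.125, D=e−e_prev=3.125; u=1/4·2.625+1/4·4.125+3/4·3.125=4.03125; next y=2/5·(-0.625)+1·4.03125=3.78125
n=3: y=3.78125, sp=2, e=sp−y=-1.78125; I=2.34375, D=e−e_prev=-4.40625; u=1/4·(-1.78125)+1/4·2.34375+3/4·(-4.40625)≈-3.164063; next y=2/5·3.78125+1·(-3.164063)≈-1.651563
n=4: y≈-1.651563, sp=2, e=sp−y≈3.651563; I≈5.995313, D=e−e_prev≈5.432813; u=1/4·3.651563+1/4·5.995313+3/4·5.432813≈6.486328; next y=2/5·(-1.651563)+1·6.486328≈5.825703
n=5: y≈5.825703, sp=2, e=sp−y≈-3.825703; I≈2.169609, D=e−e_prev≈-7.477266; u=1/4·(-3.825703)+1/4·2.169609+3/4·(-7.477266)≈-6.021973; next y=2/5·5.825703+1·(-6.021973)≈-3.691691
n=6: y≈-3.691691, sp=2, e=sp−y≈5.691691; I≈7.861301, D=e−e_prev≈9.517395; u=1/4·5.691691+1/4·7.861301+3/4·9.517395≈10.526294; next y=2/5·(-3.691691)+1·10.526294≈9.049617
n=7: y≈9.049617, sp=2, e=sp−y≈-7.049617; I≈0.811683, D=e−e_prev≈-12.741309; u=1/4·(-7.049617)+1/4·0.811683+3/4·(-12.741309)≈-11.115465; next y=2/5·9.049617+1·(-11.115465)≈-7.495618
n=8: y≈-7.495618, sp=2, e=sp−y≈9.495618; I≈10.307302, D=e−e_prev≈16.545236; u=1/4·9.495618+1/4·10.307302+3/4·16.545236≈17.359657; next y=2/5·(-7.495618)+1·17.359657≈14.361409
n=9: y≈14.361409, sp=2, e=sp−y≈-12.361409; I≈-2.054108, D=e−e_prev≈-21.857027; u=1/4·(-12.361409)+1/4·(-2.054108)+3/4·(-21.857027)≈-19.996650; next y=2/5·14.361409+1·(-19.996650)≈-14.252086

0 2 2.500 0.000
1 2 -1.625 2.500
2 2 4.031 -0.625
3 2 -3.164 3.781
4 2 6.486 -1.652
5 2 -6.022 5.826
6 2 10.526 -3.692
7 2 -11.115 9.050
8 2 17.360 -7.496
9 2 -19.997 14.361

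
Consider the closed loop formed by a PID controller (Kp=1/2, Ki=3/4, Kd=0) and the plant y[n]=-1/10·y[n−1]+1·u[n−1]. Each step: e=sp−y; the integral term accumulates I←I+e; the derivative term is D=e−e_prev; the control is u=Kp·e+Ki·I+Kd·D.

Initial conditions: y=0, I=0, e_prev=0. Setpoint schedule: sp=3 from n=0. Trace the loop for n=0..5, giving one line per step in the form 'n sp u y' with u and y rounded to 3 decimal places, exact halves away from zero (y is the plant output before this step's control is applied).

0 3 3.750 0.000
1 3 1.313 3.750
2 3 4.266 0.938
3 3 1.770 4.172
4 3 4.415 1.352
5 3 1.991 4.280

(exact arithmetic carried between steps; '≈' marks a value shown rounded to 6 d.p. or computed from one; I and e_prev carry over from the previous line; the table rounds u and y to 3 d.p., halves away from zero)
n=0: y=0, sp=3, e=sp−y=3; I=3, D=e−e_prev=3; u=1/2·3+3/4·3+0·3=3.75; next y=-1/10·0+1·3.75=3.75
n=1: y=3.75, sp=3, e=sp−y=-0.75; I=2.25, D=e−e_prev=-3.75; u=1/2·(-0.75)+3/4·2.25+0·(-3.75)=1.3125; next y=-1/10·3.75+1·1.3125=0.9375
n=2: y=0.9375, sp=3, e=sp−y=2.0625; I=4.3125, D=e−e_prev=2.8125; u=1/2·2.0625+3/4·4.3125+0·2.8125=4.265625; next y=-1/10·0.9375+1·4.265625=4.171875
n=3: y=4.171875, sp=3, e=sp−y=-1.171875; I=3.140625, D=e−e_prev=-3.234375; u=1/2·(-1.171875)+3/4·3.140625+0·(-3.234375)≈1.769531; next y=-1/10·4.171875+1·1.769531≈1.352344
n=4: y≈1.352344, sp=3, e=sp−y≈1.647656; I≈4.788281, D=e−e_prev≈2.819531; u=1/2·1.647656+3/4·4.788281+0·2.819531≈4.415039; next y=-1/10·1.352344+1·4.415039≈4.279805
n=5: y≈4.279805, sp=3, e=sp−y≈-1.279805; I≈3.508477, D=e−e_prev≈-2.927461; u=1/2·(-1.279805)+3/4·3.508477+0·(-2.927461)≈1.991455; next y=-1/10·4.279805+1·1.991455≈1.563475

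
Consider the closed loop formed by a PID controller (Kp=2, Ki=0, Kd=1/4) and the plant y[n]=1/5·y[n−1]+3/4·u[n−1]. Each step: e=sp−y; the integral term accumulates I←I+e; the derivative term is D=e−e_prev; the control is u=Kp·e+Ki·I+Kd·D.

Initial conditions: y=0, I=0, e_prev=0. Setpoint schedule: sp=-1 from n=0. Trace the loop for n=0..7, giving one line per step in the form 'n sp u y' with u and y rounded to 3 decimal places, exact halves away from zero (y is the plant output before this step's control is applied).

(exact arithmetic carried between steps; '≈' marks a value shown rounded to 6 d.p. or computed from one; I and e_prev carry over from the previous line; the table rounds u and y to 3 d.p., halves away from zero)
n=0: y=0, sp=-1, e=sp−y=-1; I=-1, D=e−e_prev=-1; u=2·(-1)+0·(-1)+1/4·(-1)=-2.25; next y=1/5·0+3/4·(-2.25)=-1.6875
n=1: y=-1.6875, sp=-1, e=sp−y=0.6875; I=-0.3125, D=e−e_prev=1.6875; u=2·0.6875+0·(-0.3125)+1/4·1.6875=1.796875; next y=1/5·(-1.6875)+3/4·1.796875≈1.010156
n=2: y≈1.010156, sp=-1, e=sp−y≈-2.010156; I≈-2.322656, D=e−e_prev≈-2.697656; u=2·(-2.010156)+0·(-2.322656)+1/4·(-2.697656)≈-4.694727; next y=1/5·1.010156+3/4·(-4.694727)≈-3.319014
n=3: y≈-3.319014, sp=-1, e=sp−y≈2.319014; I≈-0.003643, D=e−e_prev≈4.329170; u=2·2.319014+0·(-0.003643)+1/4·4.329170≈5.720320; next y=1/5·(-3.319014)+3/4·5.720320≈3.626437
n=4: y≈3.626437, sp=-1, e=sp−y≈-4.626437; I≈-4.630080, D=e−e_prev≈-6.945451; u=2·(-4.626437)+0·(-4.630080)+1/4·(-6.945451)≈-10.989237; next y=1/5·3.626437+3/4·(-10.989237)≈-7.516640
n=5: y≈-7.516640, sp=-1, e=sp−y≈6.516640; I≈1.886561, D=e−e_prev≈11.143077; u=2·6.516640+0·1.886561+1/4·11.143077≈15.819050; next y=1/5·(-7.516640)+3/4·15.819050≈10.360959
n=6: y≈10.360959, sp=-1, e=sp−y≈-11.360959; I≈-9.474399, D=e−e_prev≈-17.877600; u=2·(-11.360959)+0·(-9.474399)+1/4·(-17.877600)≈-27.191319; next y=1/5·10.360959+3/4·(-27.191319)≈-18.321297
n=7: y≈-18.321297, sp=-1, e=sp−y≈17.321297; I≈7.846898, D=e−e_prev≈28.682257; u=2·17.321297+0·7.846898+1/4·28.682257≈41.813159; next y=1/5·(-18.321297)+3/4·41.813159≈27.695609

0 -1 -2.250 0.000
1 -1 1.797 -1.688
2 -1 -4.695 1.010
3 -1 5.720 -3.319
4 -1 -10.989 3.626
5 -1 15.819 -7.517
6 -1 -27.191 10.361
7 -1 41.813 -18.321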